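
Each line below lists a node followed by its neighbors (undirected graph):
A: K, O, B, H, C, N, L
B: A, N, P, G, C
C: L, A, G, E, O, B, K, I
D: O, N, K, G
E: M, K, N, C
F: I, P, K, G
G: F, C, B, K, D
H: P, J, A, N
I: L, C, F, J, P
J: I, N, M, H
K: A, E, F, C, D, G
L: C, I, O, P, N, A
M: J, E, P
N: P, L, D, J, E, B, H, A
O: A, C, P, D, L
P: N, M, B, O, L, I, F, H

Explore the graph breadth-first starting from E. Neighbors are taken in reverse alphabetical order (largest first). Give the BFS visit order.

Visit E; enqueue N, M, K, C → queue [N, M, K, C]
Visit N; enqueue P, L, J, H, D, B, A → queue [M, K, C, P, L, J, H, D, B, A]
Visit M → queue [K, C, P, L, J, H, D, B, A]
Visit K; enqueue G, F → queue [C, P, L, J, H, D, B, A, G, F]
Visit C; enqueue O, I → queue [P, L, J, H, D, B, A, G, F, O, I]
Visit P → queue [L, J, H, D, B, A, G, F, O, I]
Visit L → queue [J, H, D, B, A, G, F, O, I]
Visit J → queue [H, D, B, A, G, F, O, I]
Visit H → queue [D, B, A, G, F, O, I]
Visit D → queue [B, A, G, F, O, I]
Visit B → queue [A, G, F, O, I]
Visit A → queue [G, F, O, I]
Visit G → queue [F, O, I]
Visit F → queue [O, I]
Visit O → queue [I]
Visit I → queue []

E, N, M, K, C, P, L, J, H, D, B, A, G, F, O, I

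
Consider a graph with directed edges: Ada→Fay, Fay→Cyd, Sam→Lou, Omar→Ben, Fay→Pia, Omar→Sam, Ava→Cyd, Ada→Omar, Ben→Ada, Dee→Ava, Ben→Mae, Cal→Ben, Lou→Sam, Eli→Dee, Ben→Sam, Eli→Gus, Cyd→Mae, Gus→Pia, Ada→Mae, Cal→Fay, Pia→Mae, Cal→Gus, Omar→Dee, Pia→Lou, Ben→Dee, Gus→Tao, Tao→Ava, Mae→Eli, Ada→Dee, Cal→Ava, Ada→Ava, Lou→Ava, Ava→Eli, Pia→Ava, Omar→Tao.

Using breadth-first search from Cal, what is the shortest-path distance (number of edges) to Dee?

Level 0: Cal
Level 1: Ava, Ben, Fay, Gus
Level 2: Ada, Cyd, Dee, Eli, Mae, Pia, Sam, Tao
Level 3: Lou, Omar
Dee first appears at level 2.

2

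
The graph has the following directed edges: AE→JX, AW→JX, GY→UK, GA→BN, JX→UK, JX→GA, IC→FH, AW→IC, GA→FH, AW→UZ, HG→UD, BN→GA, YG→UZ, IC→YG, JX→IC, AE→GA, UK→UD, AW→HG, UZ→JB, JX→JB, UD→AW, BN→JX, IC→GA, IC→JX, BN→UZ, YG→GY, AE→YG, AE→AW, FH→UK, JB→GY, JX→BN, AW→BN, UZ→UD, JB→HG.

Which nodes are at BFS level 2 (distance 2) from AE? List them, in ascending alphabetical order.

Level 0: AE
Level 1: AW, GA, JX, YG
Level 2: BN, FH, GY, HG, IC, JB, UK, UZ
Level 3: UD

BN, FH, GY, HG, IC, JB, UK, UZ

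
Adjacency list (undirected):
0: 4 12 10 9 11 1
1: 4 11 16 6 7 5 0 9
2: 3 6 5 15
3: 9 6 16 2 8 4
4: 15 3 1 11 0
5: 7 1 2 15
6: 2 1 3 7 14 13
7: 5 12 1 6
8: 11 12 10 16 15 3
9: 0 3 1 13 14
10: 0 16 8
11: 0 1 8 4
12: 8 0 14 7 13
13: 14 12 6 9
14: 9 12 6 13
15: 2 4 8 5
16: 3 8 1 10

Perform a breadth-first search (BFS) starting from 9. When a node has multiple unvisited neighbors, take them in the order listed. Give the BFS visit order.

9, 0, 3, 1, 13, 14, 4, 12, 10, 11, 6, 16, 2, 8, 7, 5, 15

Visit 9; enqueue 0, 3, 1, 13, 14 → queue [0, 3, 1, 13, 14]
Visit 0; enqueue 4, 12, 10, 11 → queue [3, 1, 13, 14, 4, 12, 10, 11]
Visit 3; enqueue 6, 16, 2, 8 → queue [1, 13, 14, 4, 12, 10, 11, 6, 16, 2, 8]
Visit 1; enqueue 7, 5 → queue [13, 14, 4, 12, 10, 11, 6, 16, 2, 8, 7, 5]
Visit 13 → queue [14, 4, 12, 10, 11, 6, 16, 2, 8, 7, 5]
Visit 14 → queue [4, 12, 10, 11, 6, 16, 2, 8, 7, 5]
Visit 4; enqueue 15 → queue [12, 10, 11, 6, 16, 2, 8, 7, 5, 15]
Visit 12 → queue [10, 11, 6, 16, 2, 8, 7, 5, 15]
Visit 10 → queue [11, 6, 16, 2, 8, 7, 5, 15]
Visit 11 → queue [6, 16, 2, 8, 7, 5, 15]
Visit 6 → queue [16, 2, 8, 7, 5, 15]
Visit 16 → queue [2, 8, 7, 5, 15]
Visit 2 → queue [8, 7, 5, 15]
Visit 8 → queue [7, 5, 15]
Visit 7 → queue [5, 15]
Visit 5 → queue [15]
Visit 15 → queue []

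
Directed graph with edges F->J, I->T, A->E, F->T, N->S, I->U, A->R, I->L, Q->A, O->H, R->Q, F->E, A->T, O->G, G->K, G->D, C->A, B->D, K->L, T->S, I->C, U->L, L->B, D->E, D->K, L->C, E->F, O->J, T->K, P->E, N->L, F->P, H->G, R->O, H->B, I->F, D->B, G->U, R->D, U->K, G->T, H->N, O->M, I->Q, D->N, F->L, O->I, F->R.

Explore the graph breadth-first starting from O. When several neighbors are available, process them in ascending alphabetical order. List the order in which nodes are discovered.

O → G → H → I → J → M → D → K → T → U → B → N → C → F → L → Q → E → S → A → P → R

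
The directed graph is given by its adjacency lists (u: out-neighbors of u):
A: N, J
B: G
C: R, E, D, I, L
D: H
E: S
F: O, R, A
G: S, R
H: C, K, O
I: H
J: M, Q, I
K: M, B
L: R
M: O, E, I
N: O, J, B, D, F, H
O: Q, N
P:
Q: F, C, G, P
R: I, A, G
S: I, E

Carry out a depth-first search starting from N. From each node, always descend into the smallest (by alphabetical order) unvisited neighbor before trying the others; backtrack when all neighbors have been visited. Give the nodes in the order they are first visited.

Visit N
N → B
B → G
G → R
R → A
A → J
J → I
I → H
H → C
C → D
C → E
E → S
C → L
H → K
K → M
M → O
O → Q
Q → F
Q → P

N B G R A J I H C D E S L K M O Q F P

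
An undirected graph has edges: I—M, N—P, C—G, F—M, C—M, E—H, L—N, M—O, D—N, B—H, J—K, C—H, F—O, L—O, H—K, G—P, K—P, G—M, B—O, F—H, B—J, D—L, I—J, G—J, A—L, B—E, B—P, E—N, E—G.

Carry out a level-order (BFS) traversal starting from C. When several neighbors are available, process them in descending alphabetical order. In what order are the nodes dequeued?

C M H G O I F K E B P J L N D A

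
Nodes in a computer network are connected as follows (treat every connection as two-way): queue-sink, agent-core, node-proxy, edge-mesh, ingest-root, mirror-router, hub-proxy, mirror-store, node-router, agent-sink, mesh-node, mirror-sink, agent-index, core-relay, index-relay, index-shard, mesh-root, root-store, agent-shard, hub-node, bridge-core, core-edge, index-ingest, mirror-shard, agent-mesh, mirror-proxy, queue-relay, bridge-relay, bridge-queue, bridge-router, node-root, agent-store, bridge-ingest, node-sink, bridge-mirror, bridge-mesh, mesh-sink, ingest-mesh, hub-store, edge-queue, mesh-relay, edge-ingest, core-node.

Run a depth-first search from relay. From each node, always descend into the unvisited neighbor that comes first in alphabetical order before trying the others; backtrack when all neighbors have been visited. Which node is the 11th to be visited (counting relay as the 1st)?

Visit relay
relay → bridge
bridge → core
core → agent
agent → index
index → ingest
ingest → edge
edge → mesh
mesh → node
node → hub
hub → proxy
proxy → mirror
mirror → router
mirror → shard
mirror → sink
sink → queue
mirror → store
store → root

Visit order: relay, bridge, core, agent, index, ingest, edge, mesh, node, hub, proxy, mirror, router, shard, sink, queue, store, root

proxy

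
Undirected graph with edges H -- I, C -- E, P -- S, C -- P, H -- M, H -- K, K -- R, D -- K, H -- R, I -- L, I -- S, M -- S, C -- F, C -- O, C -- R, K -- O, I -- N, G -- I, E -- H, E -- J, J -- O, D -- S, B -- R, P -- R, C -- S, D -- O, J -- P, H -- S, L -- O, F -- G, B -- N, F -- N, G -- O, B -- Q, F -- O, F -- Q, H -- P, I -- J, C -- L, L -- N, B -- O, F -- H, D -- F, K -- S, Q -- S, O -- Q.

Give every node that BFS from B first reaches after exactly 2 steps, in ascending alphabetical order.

C, D, F, G, H, I, J, K, L, P, S

Level 0: B
Level 1: N, O, Q, R
Level 2: C, D, F, G, H, I, J, K, L, P, S
Level 3: E, M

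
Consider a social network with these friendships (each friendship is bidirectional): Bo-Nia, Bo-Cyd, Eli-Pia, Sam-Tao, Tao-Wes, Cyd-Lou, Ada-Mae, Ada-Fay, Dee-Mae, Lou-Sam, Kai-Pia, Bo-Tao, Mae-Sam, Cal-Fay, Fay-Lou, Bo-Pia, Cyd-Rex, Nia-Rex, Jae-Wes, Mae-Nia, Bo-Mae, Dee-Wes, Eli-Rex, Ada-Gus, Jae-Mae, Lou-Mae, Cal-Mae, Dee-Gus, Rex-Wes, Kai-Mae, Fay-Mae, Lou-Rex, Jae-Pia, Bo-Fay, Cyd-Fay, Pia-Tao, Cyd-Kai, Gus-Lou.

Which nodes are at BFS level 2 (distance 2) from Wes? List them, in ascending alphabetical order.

Bo, Cyd, Eli, Gus, Lou, Mae, Nia, Pia, Sam

Level 0: Wes
Level 1: Dee, Jae, Rex, Tao
Level 2: Bo, Cyd, Eli, Gus, Lou, Mae, Nia, Pia, Sam
Level 3: Ada, Cal, Fay, Kai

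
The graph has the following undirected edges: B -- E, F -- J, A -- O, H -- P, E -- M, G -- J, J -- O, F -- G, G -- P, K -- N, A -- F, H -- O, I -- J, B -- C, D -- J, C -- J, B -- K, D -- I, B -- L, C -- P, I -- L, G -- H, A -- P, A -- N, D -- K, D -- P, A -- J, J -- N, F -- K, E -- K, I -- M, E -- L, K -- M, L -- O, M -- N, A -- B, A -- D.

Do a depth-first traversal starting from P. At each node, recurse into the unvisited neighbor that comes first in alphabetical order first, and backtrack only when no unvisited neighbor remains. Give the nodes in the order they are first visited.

P → A → B → C → J → D → I → L → E → K → F → G → H → O → M → N

Visit P
P → A
A → B
B → C
C → J
J → D
D → I
I → L
L → E
E → K
K → F
F → G
G → H
H → O
K → M
M → N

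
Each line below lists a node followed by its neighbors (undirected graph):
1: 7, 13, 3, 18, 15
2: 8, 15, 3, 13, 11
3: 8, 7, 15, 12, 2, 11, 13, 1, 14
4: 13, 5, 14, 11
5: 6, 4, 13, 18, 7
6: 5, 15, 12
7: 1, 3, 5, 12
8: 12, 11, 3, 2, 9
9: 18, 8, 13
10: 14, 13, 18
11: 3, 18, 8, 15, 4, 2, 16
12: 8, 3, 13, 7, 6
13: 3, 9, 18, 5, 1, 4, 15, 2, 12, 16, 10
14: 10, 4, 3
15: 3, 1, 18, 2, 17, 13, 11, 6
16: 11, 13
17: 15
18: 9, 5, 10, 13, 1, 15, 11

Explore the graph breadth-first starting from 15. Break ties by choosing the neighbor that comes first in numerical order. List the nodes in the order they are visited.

Visit 15; enqueue 1, 2, 3, 6, 11, 13, 17, 18 → queue [1, 2, 3, 6, 11, 13, 17, 18]
Visit 1; enqueue 7 → queue [2, 3, 6, 11, 13, 17, 18, 7]
Visit 2; enqueue 8 → queue [3, 6, 11, 13, 17, 18, 7, 8]
Visit 3; enqueue 12, 14 → queue [6, 11, 13, 17, 18, 7, 8, 12, 14]
Visit 6; enqueue 5 → queue [11, 13, 17, 18, 7, 8, 12, 14, 5]
Visit 11; enqueue 4, 16 → queue [13, 17, 18, 7, 8, 12, 14, 5, 4, 16]
Visit 13; enqueue 9, 10 → queue [17, 18, 7, 8, 12, 14, 5, 4, 16, 9, 10]
Visit 17 → queue [18, 7, 8, 12, 14, 5, 4, 16, 9, 10]
Visit 18 → queue [7, 8, 12, 14, 5, 4, 16, 9, 10]
Visit 7 → queue [8, 12, 14, 5, 4, 16, 9, 10]
Visit 8 → queue [12, 14, 5, 4, 16, 9, 10]
Visit 12 → queue [14, 5, 4, 16, 9, 10]
Visit 14 → queue [5, 4, 16, 9, 10]
Visit 5 → queue [4, 16, 9, 10]
Visit 4 → queue [16, 9, 10]
Visit 16 → queue [9, 10]
Visit 9 → queue [10]
Visit 10 → queue []

15 1 2 3 6 11 13 17 18 7 8 12 14 5 4 16 9 10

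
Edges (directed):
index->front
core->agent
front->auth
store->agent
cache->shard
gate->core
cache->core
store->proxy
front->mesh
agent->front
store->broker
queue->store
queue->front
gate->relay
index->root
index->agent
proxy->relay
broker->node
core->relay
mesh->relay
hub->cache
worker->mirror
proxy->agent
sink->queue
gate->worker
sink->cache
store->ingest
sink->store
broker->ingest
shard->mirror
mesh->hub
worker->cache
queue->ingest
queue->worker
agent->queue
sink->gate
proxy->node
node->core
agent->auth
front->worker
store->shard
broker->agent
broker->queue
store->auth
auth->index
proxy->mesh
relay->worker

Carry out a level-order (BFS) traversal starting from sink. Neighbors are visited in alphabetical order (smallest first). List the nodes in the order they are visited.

sink, cache, gate, queue, store, core, shard, relay, worker, front, ingest, agent, auth, broker, proxy, mirror, mesh, index, node, hub, root

Visit sink; enqueue cache, gate, queue, store → queue [cache, gate, queue, store]
Visit cache; enqueue core, shard → queue [gate, queue, store, core, shard]
Visit gate; enqueue relay, worker → queue [queue, store, core, shard, relay, worker]
Visit queue; enqueue front, ingest → queue [store, core, shard, relay, worker, front, ingest]
Visit store; enqueue agent, auth, broker, proxy → queue [core, shard, relay, worker, front, ingest, agent, auth, broker, proxy]
Visit core → queue [shard, relay, worker, front, ingest, agent, auth, broker, proxy]
Visit shard; enqueue mirror → queue [relay, worker, front, ingest, agent, auth, broker, proxy, mirror]
Visit relay → queue [worker, front, ingest, agent, auth, broker, proxy, mirror]
Visit worker → queue [front, ingest, agent, auth, broker, proxy, mirror]
Visit front; enqueue mesh → queue [ingest, agent, auth, broker, proxy, mirror, mesh]
Visit ingest → queue [agent, auth, broker, proxy, mirror, mesh]
Visit agent → queue [auth, broker, proxy, mirror, mesh]
Visit auth; enqueue index → queue [broker, proxy, mirror, mesh, index]
Visit broker; enqueue node → queue [proxy, mirror, mesh, index, node]
Visit proxy → queue [mirror, mesh, index, node]
Visit mirror → queue [mesh, index, node]
Visit mesh; enqueue hub → queue [index, node, hub]
Visit index; enqueue root → queue [node, hub, root]
Visit node → queue [hub, root]
Visit hub → queue [root]
Visit root → queue []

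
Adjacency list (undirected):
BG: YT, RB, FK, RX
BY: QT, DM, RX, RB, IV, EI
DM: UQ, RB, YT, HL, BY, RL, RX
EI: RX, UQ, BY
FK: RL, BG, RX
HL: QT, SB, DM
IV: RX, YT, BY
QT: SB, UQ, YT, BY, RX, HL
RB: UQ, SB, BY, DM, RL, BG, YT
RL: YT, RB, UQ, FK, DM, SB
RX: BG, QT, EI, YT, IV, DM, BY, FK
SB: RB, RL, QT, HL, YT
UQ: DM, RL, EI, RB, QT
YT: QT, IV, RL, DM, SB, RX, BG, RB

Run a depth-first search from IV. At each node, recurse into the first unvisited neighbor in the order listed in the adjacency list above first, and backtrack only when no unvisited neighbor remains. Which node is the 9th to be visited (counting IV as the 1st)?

Visit IV
IV → RX
RX → BG
BG → YT
YT → QT
QT → SB
SB → RB
RB → UQ
UQ → DM
DM → HL
DM → BY
BY → EI
DM → RL
RL → FK

Visit order: IV, RX, BG, YT, QT, SB, RB, UQ, DM, HL, BY, EI, RL, FK

DM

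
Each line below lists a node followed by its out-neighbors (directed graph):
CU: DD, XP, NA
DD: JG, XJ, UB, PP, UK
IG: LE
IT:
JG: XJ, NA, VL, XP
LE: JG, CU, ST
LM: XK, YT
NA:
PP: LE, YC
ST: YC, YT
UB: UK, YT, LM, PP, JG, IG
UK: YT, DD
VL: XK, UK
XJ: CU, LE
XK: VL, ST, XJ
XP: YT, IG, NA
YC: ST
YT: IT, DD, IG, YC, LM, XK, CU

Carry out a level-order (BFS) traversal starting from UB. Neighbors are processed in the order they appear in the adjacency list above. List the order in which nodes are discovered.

UB, UK, YT, LM, PP, JG, IG, DD, IT, YC, XK, CU, LE, XJ, NA, VL, XP, ST

Visit UB; enqueue UK, YT, LM, PP, JG, IG → queue [UK, YT, LM, PP, JG, IG]
Visit UK; enqueue DD → queue [YT, LM, PP, JG, IG, DD]
Visit YT; enqueue IT, YC, XK, CU → queue [LM, PP, JG, IG, DD, IT, YC, XK, CU]
Visit LM → queue [PP, JG, IG, DD, IT, YC, XK, CU]
Visit PP; enqueue LE → queue [JG, IG, DD, IT, YC, XK, CU, LE]
Visit JG; enqueue XJ, NA, VL, XP → queue [IG, DD, IT, YC, XK, CU, LE, XJ, NA, VL, XP]
Visit IG → queue [DD, IT, YC, XK, CU, LE, XJ, NA, VL, XP]
Visit DD → queue [IT, YC, XK, CU, LE, XJ, NA, VL, XP]
Visit IT → queue [YC, XK, CU, LE, XJ, NA, VL, XP]
Visit YC; enqueue ST → queue [XK, CU, LE, XJ, NA, VL, XP, ST]
Visit XK → queue [CU, LE, XJ, NA, VL, XP, ST]
Visit CU → queue [LE, XJ, NA, VL, XP, ST]
Visit LE → queue [XJ, NA, VL, XP, ST]
Visit XJ → queue [NA, VL, XP, ST]
Visit NA → queue [VL, XP, ST]
Visit VL → queue [XP, ST]
Visit XP → queue [ST]
Visit ST → queue []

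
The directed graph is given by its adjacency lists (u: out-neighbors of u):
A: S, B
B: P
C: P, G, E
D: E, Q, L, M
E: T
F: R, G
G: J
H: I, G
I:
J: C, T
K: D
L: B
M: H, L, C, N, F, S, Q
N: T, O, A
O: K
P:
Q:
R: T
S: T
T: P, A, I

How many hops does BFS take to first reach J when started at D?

4

Level 0: D
Level 1: E, L, M, Q
Level 2: B, C, F, H, N, S, T
Level 3: A, G, I, O, P, R
Level 4: J, K
J first appears at level 4.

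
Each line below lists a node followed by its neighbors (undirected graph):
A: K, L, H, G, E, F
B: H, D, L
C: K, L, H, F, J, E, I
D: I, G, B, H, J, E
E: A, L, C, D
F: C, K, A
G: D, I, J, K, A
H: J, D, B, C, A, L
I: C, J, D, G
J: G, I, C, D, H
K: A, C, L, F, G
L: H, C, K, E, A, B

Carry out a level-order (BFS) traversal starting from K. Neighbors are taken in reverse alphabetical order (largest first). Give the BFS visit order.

Visit K; enqueue L, G, F, C, A → queue [L, G, F, C, A]
Visit L; enqueue H, E, B → queue [G, F, C, A, H, E, B]
Visit G; enqueue J, I, D → queue [F, C, A, H, E, B, J, I, D]
Visit F → queue [C, A, H, E, B, J, I, D]
Visit C → queue [A, H, E, B, J, I, D]
Visit A → queue [H, E, B, J, I, D]
Visit H → queue [E, B, J, I, D]
Visit E → queue [B, J, I, D]
Visit B → queue [J, I, D]
Visit J → queue [I, D]
Visit I → queue [D]
Visit D → queue []

K -> L -> G -> F -> C -> A -> H -> E -> B -> J -> I -> D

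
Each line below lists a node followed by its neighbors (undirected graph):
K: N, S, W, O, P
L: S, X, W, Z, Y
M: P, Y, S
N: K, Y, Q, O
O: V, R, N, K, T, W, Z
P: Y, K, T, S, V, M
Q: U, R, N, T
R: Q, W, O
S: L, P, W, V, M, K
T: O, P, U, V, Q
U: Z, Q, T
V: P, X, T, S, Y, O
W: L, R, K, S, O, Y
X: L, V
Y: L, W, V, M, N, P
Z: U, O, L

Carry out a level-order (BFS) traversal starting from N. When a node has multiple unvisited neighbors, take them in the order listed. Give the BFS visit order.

N, K, Y, Q, O, S, W, P, L, V, M, U, R, T, Z, X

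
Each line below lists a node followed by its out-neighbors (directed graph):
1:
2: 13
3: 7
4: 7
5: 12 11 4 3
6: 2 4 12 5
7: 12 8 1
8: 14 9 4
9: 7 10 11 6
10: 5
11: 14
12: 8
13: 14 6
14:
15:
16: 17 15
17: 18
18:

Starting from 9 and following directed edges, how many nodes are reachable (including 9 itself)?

BFS from 9 visits: 9, 6, 7, 10, 11, 2, 4, 5, 12, 1, 8, 14, 13, 3
Reachable nodes: 14 of 18 total.

14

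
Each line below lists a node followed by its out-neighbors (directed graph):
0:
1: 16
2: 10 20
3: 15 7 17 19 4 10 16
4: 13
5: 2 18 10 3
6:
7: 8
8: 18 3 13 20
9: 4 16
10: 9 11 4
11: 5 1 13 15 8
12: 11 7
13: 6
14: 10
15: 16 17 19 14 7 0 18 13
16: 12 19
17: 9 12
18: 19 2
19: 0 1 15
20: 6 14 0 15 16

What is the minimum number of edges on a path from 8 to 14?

Level 0: 8
Level 1: 3, 13, 18, 20
Level 2: 0, 2, 4, 6, 7, 10, 14, 15, 16, 17, 19
Level 3: 1, 9, 11, 12
Level 4: 5
14 first appears at level 2.

2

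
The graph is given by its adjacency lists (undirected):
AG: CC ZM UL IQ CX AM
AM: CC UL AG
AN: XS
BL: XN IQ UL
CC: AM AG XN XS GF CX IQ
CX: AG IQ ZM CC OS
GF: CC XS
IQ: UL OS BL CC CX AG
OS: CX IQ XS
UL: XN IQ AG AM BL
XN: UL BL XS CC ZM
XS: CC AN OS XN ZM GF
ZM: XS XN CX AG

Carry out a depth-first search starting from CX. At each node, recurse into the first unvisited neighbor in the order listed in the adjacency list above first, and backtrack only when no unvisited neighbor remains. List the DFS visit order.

Visit CX
CX → AG
AG → CC
CC → AM
AM → UL
UL → XN
XN → BL
BL → IQ
IQ → OS
OS → XS
XS → AN
XS → ZM
XS → GF

CX -> AG -> CC -> AM -> UL -> XN -> BL -> IQ -> OS -> XS -> AN -> ZM -> GF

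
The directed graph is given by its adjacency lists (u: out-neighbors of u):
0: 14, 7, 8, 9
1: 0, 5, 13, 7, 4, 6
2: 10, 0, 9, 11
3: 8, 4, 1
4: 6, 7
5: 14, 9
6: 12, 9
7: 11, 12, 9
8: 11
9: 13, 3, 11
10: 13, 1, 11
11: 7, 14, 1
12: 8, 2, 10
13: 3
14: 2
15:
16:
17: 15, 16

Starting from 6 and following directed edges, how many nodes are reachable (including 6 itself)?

15

BFS from 6 visits: 6, 12, 9, 8, 2, 10, 13, 3, 11, 0, 1, 4, 7, 14, 5
Reachable nodes: 15 of 18 total.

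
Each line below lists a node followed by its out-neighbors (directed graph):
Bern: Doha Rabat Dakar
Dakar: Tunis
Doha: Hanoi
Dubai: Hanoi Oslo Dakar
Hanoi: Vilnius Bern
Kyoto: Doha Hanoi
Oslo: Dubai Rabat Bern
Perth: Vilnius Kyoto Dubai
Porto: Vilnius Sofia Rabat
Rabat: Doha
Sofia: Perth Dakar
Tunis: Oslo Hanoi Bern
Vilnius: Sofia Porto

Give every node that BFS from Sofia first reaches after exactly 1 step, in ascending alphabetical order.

Level 0: Sofia
Level 1: Dakar, Perth
Level 2: Dubai, Kyoto, Tunis, Vilnius
Level 3: Bern, Doha, Hanoi, Oslo, Porto
Level 4: Rabat

Dakar, Perth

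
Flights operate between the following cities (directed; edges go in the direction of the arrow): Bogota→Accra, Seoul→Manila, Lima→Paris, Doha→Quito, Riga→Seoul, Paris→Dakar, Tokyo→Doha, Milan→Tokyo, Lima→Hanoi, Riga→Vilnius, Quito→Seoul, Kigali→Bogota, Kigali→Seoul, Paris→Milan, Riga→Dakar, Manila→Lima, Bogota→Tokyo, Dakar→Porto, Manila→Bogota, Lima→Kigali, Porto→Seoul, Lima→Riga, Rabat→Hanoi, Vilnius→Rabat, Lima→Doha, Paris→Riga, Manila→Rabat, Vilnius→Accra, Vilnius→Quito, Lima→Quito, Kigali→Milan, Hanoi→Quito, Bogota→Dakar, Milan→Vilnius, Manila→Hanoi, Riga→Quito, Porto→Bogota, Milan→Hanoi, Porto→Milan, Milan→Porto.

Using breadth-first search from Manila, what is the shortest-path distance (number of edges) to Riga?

2

Level 0: Manila
Level 1: Bogota, Hanoi, Lima, Rabat
Level 2: Accra, Dakar, Doha, Kigali, Paris, Quito, Riga, Tokyo
Level 3: Milan, Porto, Seoul, Vilnius
Riga first appears at level 2.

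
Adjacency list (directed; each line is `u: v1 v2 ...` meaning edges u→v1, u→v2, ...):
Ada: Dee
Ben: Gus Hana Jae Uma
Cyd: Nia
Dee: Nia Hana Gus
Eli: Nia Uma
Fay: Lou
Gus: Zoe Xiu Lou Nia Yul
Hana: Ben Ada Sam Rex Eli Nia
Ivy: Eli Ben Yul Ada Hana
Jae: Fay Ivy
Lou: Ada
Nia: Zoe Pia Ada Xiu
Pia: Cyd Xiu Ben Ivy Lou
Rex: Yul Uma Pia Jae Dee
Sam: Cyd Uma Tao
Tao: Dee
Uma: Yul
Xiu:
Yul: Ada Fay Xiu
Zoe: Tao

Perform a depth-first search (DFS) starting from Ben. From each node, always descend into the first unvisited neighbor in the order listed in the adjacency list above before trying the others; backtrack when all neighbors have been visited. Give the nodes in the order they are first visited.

Visit Ben
Ben → Gus
Gus → Zoe
Zoe → Tao
Tao → Dee
Dee → Nia
Nia → Pia
Pia → Cyd
Pia → Xiu
Pia → Ivy
Ivy → Eli
Eli → Uma
Uma → Yul
Yul → Ada
Yul → Fay
Fay → Lou
Ivy → Hana
Hana → Sam
Hana → Rex
Rex → Jae

Ben Gus Zoe Tao Dee Nia Pia Cyd Xiu Ivy Eli Uma Yul Ada Fay Lou Hana Sam Rex Jae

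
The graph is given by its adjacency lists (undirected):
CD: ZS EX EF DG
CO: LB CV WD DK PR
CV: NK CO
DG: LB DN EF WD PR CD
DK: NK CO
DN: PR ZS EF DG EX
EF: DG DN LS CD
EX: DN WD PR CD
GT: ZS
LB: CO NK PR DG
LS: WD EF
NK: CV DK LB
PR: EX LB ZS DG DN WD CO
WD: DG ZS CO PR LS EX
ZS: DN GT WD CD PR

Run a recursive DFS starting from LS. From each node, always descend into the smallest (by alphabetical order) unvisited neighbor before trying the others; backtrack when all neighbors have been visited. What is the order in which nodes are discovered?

Visit LS
LS → EF
EF → CD
CD → DG
DG → DN
DN → EX
EX → PR
PR → CO
CO → CV
CV → NK
NK → DK
NK → LB
CO → WD
WD → ZS
ZS → GT

LS EF CD DG DN EX PR CO CV NK DK LB WD ZS GT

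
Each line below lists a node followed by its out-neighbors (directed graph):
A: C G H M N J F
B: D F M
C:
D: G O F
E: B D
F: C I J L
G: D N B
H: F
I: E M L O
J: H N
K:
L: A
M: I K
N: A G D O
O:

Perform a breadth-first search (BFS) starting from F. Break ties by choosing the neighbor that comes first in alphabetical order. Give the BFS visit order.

Visit F; enqueue C, I, J, L → queue [C, I, J, L]
Visit C → queue [I, J, L]
Visit I; enqueue E, M, O → queue [J, L, E, M, O]
Visit J; enqueue H, N → queue [L, E, M, O, H, N]
Visit L; enqueue A → queue [E, M, O, H, N, A]
Visit E; enqueue B, D → queue [M, O, H, N, A, B, D]
Visit M; enqueue K → queue [O, H, N, A, B, D, K]
Visit O → queue [H, N, A, B, D, K]
Visit H → queue [N, A, B, D, K]
Visit N; enqueue G → queue [A, B, D, K, G]
Visit A → queue [B, D, K, G]
Visit B → queue [D, K, G]
Visit D → queue [K, G]
Visit K → queue [G]
Visit G → queue []

F -> C -> I -> J -> L -> E -> M -> O -> H -> N -> A -> B -> D -> K -> G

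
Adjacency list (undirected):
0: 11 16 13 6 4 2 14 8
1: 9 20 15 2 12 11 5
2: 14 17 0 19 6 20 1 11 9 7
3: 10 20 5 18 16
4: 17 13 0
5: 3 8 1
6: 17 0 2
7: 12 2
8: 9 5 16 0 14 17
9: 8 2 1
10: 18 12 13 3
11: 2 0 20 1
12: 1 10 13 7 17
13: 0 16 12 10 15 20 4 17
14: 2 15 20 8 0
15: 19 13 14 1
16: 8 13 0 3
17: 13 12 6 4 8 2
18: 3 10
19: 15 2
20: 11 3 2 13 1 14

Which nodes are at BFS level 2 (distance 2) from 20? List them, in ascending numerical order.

0, 4, 5, 6, 7, 8, 9, 10, 12, 15, 16, 17, 18, 19

Level 0: 20
Level 1: 1, 2, 3, 11, 13, 14
Level 2: 0, 4, 5, 6, 7, 8, 9, 10, 12, 15, 16, 17, 18, 19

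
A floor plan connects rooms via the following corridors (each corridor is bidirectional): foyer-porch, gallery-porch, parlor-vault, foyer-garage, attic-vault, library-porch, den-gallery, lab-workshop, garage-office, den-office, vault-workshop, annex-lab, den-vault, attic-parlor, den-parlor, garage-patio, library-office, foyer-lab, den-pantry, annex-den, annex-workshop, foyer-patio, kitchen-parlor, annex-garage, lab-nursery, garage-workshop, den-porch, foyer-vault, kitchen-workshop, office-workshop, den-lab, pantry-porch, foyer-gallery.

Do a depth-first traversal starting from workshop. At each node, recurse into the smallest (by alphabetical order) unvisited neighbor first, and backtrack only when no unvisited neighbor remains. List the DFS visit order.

workshop annex den gallery foyer garage office library porch pantry patio lab nursery vault attic parlor kitchen

Visit workshop
workshop → annex
annex → den
den → gallery
gallery → foyer
foyer → garage
garage → office
office → library
library → porch
porch → pantry
garage → patio
foyer → lab
lab → nursery
foyer → vault
vault → attic
attic → parlor
parlor → kitchen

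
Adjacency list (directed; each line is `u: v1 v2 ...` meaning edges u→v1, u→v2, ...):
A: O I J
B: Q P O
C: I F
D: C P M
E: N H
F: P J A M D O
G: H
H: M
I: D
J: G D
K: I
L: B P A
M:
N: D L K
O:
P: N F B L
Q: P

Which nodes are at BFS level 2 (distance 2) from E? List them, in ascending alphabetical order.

Level 0: E
Level 1: H, N
Level 2: D, K, L, M
Level 3: A, B, C, I, P
Level 4: F, J, O, Q
Level 5: G

D, K, L, M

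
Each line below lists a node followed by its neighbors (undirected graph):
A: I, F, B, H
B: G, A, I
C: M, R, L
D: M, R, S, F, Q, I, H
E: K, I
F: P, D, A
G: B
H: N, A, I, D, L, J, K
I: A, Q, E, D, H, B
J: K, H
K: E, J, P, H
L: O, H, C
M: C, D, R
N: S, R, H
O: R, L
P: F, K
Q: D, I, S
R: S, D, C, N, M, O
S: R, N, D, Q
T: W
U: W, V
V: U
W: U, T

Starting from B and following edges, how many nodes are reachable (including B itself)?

19

BFS from B visits: B, A, G, I, F, H, D, E, Q, P, J, K, L, N, M, R, S, C, O
Reachable nodes: 19 of 23 total.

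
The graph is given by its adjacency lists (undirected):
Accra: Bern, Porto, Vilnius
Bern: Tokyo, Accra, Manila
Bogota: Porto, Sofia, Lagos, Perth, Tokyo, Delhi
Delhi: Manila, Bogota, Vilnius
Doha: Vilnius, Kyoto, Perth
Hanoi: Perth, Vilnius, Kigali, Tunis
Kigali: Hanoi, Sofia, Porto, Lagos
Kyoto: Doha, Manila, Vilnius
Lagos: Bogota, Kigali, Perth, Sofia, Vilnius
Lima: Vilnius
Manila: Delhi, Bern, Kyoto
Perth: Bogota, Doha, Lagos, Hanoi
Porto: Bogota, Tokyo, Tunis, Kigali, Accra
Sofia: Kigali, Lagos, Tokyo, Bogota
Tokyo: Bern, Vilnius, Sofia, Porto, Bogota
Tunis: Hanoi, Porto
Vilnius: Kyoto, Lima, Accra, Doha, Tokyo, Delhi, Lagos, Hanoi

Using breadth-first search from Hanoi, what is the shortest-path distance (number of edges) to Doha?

Level 0: Hanoi
Level 1: Kigali, Perth, Tunis, Vilnius
Level 2: Accra, Bogota, Delhi, Doha, Kyoto, Lagos, Lima, Porto, Sofia, Tokyo
Level 3: Bern, Manila
Doha first appears at level 2.

2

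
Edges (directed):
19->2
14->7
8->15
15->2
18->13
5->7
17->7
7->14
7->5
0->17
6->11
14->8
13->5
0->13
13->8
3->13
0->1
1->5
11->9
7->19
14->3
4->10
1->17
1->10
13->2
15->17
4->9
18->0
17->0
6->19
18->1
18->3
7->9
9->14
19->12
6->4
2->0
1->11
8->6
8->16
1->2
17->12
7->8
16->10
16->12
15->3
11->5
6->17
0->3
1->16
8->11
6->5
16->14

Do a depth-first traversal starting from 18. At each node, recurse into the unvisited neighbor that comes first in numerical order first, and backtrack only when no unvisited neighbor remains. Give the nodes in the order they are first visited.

18 -> 0 -> 1 -> 2 -> 5 -> 7 -> 8 -> 6 -> 4 -> 9 -> 14 -> 3 -> 13 -> 10 -> 11 -> 17 -> 12 -> 19 -> 15 -> 16

Visit 18
18 → 0
0 → 1
1 → 2
1 → 5
5 → 7
7 → 8
8 → 6
6 → 4
4 → 9
9 → 14
14 → 3
3 → 13
4 → 10
6 → 11
6 → 17
17 → 12
6 → 19
8 → 15
8 → 16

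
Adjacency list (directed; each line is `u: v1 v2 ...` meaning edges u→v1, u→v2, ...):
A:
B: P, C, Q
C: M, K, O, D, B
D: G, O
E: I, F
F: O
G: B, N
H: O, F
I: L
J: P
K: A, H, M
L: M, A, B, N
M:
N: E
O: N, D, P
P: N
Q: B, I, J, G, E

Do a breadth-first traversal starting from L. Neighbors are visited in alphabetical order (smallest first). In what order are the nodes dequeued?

L, A, B, M, N, C, P, Q, E, D, K, O, G, I, J, F, H

Visit L; enqueue A, B, M, N → queue [A, B, M, N]
Visit A → queue [B, M, N]
Visit B; enqueue C, P, Q → queue [M, N, C, P, Q]
Visit M → queue [N, C, P, Q]
Visit N; enqueue E → queue [C, P, Q, E]
Visit C; enqueue D, K, O → queue [P, Q, E, D, K, O]
Visit P → queue [Q, E, D, K, O]
Visit Q; enqueue G, I, J → queue [E, D, K, O, G, I, J]
Visit E; enqueue F → queue [D, K, O, G, I, J, F]
Visit D → queue [K, O, G, I, J, F]
Visit K; enqueue H → queue [O, G, I, J, F, H]
Visit O → queue [G, I, J, F, H]
Visit G → queue [I, J, F, H]
Visit I → queue [J, F, H]
Visit J → queue [F, H]
Visit F → queue [H]
Visit H → queue []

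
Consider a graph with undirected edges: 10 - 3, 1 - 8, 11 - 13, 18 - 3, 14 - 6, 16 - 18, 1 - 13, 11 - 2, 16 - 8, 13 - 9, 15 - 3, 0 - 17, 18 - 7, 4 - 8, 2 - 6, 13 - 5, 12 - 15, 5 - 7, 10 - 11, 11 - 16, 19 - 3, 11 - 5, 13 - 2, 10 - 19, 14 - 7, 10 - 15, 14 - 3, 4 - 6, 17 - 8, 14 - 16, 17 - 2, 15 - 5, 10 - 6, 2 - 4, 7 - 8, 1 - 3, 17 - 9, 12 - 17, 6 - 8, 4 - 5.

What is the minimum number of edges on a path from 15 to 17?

2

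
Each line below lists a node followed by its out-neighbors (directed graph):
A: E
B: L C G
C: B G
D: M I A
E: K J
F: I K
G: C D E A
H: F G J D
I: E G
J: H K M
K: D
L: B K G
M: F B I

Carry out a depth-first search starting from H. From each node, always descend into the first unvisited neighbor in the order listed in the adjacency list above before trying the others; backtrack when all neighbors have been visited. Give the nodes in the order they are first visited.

Visit H
H → F
F → I
I → E
E → K
K → D
D → M
M → B
B → L
L → G
G → C
G → A
E → J

H -> F -> I -> E -> K -> D -> M -> B -> L -> G -> C -> A -> J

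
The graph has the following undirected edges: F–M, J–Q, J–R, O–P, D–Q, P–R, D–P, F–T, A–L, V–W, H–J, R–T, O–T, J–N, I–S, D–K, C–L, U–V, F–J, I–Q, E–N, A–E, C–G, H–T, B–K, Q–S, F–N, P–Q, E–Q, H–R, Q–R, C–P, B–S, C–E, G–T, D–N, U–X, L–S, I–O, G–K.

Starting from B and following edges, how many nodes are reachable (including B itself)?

20

BFS from B visits: B, S, K, Q, L, I, G, D, R, P, J, E, C, A, O, T, N, H, F, M
Reachable nodes: 20 of 24 total.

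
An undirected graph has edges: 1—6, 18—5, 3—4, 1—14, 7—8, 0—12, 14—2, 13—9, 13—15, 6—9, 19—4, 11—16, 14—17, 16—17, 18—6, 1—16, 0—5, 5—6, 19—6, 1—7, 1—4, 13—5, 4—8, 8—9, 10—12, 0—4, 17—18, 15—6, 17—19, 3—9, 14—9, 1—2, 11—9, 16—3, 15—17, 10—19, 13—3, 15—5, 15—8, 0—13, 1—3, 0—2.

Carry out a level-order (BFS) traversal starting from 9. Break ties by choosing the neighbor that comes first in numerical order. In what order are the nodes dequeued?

9 3 6 8 11 13 14 1 4 16 5 15 18 19 7 0 2 17 10 12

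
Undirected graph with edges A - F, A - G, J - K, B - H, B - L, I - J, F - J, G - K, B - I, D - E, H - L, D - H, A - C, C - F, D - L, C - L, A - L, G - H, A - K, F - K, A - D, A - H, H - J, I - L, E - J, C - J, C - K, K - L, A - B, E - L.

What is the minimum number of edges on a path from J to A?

2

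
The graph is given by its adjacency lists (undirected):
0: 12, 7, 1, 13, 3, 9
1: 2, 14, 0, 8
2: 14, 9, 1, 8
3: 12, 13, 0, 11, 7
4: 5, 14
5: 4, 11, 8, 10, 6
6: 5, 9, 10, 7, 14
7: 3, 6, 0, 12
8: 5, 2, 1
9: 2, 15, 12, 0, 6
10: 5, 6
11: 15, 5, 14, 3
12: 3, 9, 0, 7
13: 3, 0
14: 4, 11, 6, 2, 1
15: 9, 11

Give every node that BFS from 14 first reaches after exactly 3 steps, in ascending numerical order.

Level 0: 14
Level 1: 1, 2, 4, 6, 11
Level 2: 0, 3, 5, 7, 8, 9, 10, 15
Level 3: 12, 13

12, 13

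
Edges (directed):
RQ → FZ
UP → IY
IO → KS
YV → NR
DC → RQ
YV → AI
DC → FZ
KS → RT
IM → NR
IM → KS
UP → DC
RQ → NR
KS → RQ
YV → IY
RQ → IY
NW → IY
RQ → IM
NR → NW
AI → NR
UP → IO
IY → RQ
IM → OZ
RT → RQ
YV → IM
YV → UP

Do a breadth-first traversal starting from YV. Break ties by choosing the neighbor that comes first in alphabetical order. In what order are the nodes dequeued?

YV → AI → IM → IY → NR → UP → KS → OZ → RQ → NW → DC → IO → RT → FZ

Visit YV; enqueue AI, IM, IY, NR, UP → queue [AI, IM, IY, NR, UP]
Visit AI → queue [IM, IY, NR, UP]
Visit IM; enqueue KS, OZ → queue [IY, NR, UP, KS, OZ]
Visit IY; enqueue RQ → queue [NR, UP, KS, OZ, RQ]
Visit NR; enqueue NW → queue [UP, KS, OZ, RQ, NW]
Visit UP; enqueue DC, IO → queue [KS, OZ, RQ, NW, DC, IO]
Visit KS; enqueue RT → queue [OZ, RQ, NW, DC, IO, RT]
Visit OZ → queue [RQ, NW, DC, IO, RT]
Visit RQ; enqueue FZ → queue [NW, DC, IO, RT, FZ]
Visit NW → queue [DC, IO, RT, FZ]
Visit DC → queue [IO, RT, FZ]
Visit IO → queue [RT, FZ]
Visit RT → queue [FZ]
Visit FZ → queue []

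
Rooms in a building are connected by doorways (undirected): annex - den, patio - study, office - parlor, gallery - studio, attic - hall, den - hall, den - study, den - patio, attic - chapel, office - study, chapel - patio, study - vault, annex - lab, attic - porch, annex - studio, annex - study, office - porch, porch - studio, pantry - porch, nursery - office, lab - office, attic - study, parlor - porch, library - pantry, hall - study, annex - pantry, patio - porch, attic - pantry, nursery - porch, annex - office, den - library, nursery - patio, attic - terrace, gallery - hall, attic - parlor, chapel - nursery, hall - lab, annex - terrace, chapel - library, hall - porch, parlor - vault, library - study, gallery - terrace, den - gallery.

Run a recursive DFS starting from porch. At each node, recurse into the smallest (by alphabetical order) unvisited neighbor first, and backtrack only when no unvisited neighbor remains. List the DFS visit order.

Visit porch
porch → attic
attic → chapel
chapel → library
library → den
den → annex
annex → lab
lab → hall
hall → gallery
gallery → studio
gallery → terrace
hall → study
study → office
office → nursery
nursery → patio
office → parlor
parlor → vault
annex → pantry

porch -> attic -> chapel -> library -> den -> annex -> lab -> hall -> gallery -> studio -> terrace -> study -> office -> nursery -> patio -> parlor -> vault -> pantry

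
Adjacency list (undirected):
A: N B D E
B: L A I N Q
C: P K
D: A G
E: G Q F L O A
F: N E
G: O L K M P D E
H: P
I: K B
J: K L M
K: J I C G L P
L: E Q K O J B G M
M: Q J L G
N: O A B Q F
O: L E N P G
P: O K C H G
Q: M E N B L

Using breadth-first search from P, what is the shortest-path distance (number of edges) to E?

Level 0: P
Level 1: C, G, H, K, O
Level 2: D, E, I, J, L, M, N
Level 3: A, B, F, Q
E first appears at level 2.

2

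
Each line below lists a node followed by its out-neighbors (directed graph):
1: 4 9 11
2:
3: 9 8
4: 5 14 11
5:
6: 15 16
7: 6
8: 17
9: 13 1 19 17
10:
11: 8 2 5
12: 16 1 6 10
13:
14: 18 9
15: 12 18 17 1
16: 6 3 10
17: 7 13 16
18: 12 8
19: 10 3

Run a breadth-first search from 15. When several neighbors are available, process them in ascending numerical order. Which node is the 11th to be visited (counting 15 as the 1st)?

16

Visit 15; enqueue 1, 12, 17, 18 → queue [1, 12, 17, 18]
Visit 1; enqueue 4, 9, 11 → queue [12, 17, 18, 4, 9, 11]
Visit 12; enqueue 6, 10, 16 → queue [17, 18, 4, 9, 11, 6, 10, 16]
Visit 17; enqueue 7, 13 → queue [18, 4, 9, 11, 6, 10, 16, 7, 13]
Visit 18; enqueue 8 → queue [4, 9, 11, 6, 10, 16, 7, 13, 8]
Visit 4; enqueue 5, 14 → queue [9, 11, 6, 10, 16, 7, 13, 8, 5, 14]
Visit 9; enqueue 19 → queue [11, 6, 10, 16, 7, 13, 8, 5, 14, 19]
Visit 11; enqueue 2 → queue [6, 10, 16, 7, 13, 8, 5, 14, 19, 2]
Visit 6 → queue [10, 16, 7, 13, 8, 5, 14, 19, 2]
Visit 10 → queue [16, 7, 13, 8, 5, 14, 19, 2]
Visit 16; enqueue 3 → queue [7, 13, 8, 5, 14, 19, 2, 3]
Visit 7 → queue [13, 8, 5, 14, 19, 2, 3]
Visit 13 → queue [8, 5, 14, 19, 2, 3]
Visit 8 → queue [5, 14, 19, 2, 3]
Visit 5 → queue [14, 19, 2, 3]
Visit 14 → queue [19, 2, 3]
Visit 19 → queue [2, 3]
Visit 2 → queue [3]
Visit 3 → queue []

Visit order: 15, 1, 12, 17, 18, 4, 9, 11, 6, 10, 16, 7, 13, 8, 5, 14, 19, 2, 3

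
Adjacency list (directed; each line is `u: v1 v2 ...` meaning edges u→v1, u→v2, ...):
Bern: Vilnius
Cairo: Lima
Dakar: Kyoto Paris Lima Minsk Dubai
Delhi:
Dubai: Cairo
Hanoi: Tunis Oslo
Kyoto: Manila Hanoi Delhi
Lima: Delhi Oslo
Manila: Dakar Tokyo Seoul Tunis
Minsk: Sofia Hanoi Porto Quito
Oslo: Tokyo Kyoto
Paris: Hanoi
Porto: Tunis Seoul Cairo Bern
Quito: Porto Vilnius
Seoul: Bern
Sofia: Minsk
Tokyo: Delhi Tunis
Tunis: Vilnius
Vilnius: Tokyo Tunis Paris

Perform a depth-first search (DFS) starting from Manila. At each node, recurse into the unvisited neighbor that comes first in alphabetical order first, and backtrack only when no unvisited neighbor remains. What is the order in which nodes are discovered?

Manila Dakar Dubai Cairo Lima Delhi Oslo Kyoto Hanoi Tunis Vilnius Paris Tokyo Minsk Porto Bern Seoul Quito Sofia

Visit Manila
Manila → Dakar
Dakar → Dubai
Dubai → Cairo
Cairo → Lima
Lima → Delhi
Lima → Oslo
Oslo → Kyoto
Kyoto → Hanoi
Hanoi → Tunis
Tunis → Vilnius
Vilnius → Paris
Vilnius → Tokyo
Dakar → Minsk
Minsk → Porto
Porto → Bern
Porto → Seoul
Minsk → Quito
Minsk → Sofia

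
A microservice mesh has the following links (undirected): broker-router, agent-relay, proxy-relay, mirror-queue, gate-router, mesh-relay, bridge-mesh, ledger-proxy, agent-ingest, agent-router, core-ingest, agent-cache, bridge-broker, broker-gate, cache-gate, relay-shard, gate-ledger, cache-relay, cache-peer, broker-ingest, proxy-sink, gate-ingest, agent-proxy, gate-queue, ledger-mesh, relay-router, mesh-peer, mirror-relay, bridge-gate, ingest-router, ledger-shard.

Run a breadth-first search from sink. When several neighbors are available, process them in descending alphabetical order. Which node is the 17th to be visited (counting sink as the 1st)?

core

Visit sink; enqueue proxy → queue [proxy]
Visit proxy; enqueue relay, ledger, agent → queue [relay, ledger, agent]
Visit relay; enqueue shard, router, mirror, mesh, cache → queue [ledger, agent, shard, router, mirror, mesh, cache]
Visit ledger; enqueue gate → queue [agent, shard, router, mirror, mesh, cache, gate]
Visit agent; enqueue ingest → queue [shard, router, mirror, mesh, cache, gate, ingest]
Visit shard → queue [router, mirror, mesh, cache, gate, ingest]
Visit router; enqueue broker → queue [mirror, mesh, cache, gate, ingest, broker]
Visit mirror; enqueue queue → queue [mesh, cache, gate, ingest, broker, queue]
Visit mesh; enqueue peer, bridge → queue [cache, gate, ingest, broker, queue, peer, bridge]
Visit cache → queue [gate, ingest, broker, queue, peer, bridge]
Visit gate → queue [ingest, broker, queue, peer, bridge]
Visit ingest; enqueue core → queue [broker, queue, peer, bridge, core]
Visit broker → queue [queue, peer, bridge, core]
Visit queue → queue [peer, bridge, core]
Visit peer → queue [bridge, core]
Visit bridge → queue [core]
Visit core → queue []

Visit order: sink, proxy, relay, ledger, agent, shard, router, mirror, mesh, cache, gate, ingest, broker, queue, peer, bridge, core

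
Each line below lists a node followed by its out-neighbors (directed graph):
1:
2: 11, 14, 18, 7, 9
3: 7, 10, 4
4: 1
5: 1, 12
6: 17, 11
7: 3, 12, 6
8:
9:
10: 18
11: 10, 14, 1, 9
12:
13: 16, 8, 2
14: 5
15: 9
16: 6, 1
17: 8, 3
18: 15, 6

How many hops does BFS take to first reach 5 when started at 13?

3

Level 0: 13
Level 1: 2, 8, 16
Level 2: 1, 6, 7, 9, 11, 14, 18
Level 3: 3, 5, 10, 12, 15, 17
Level 4: 4
5 first appears at level 3.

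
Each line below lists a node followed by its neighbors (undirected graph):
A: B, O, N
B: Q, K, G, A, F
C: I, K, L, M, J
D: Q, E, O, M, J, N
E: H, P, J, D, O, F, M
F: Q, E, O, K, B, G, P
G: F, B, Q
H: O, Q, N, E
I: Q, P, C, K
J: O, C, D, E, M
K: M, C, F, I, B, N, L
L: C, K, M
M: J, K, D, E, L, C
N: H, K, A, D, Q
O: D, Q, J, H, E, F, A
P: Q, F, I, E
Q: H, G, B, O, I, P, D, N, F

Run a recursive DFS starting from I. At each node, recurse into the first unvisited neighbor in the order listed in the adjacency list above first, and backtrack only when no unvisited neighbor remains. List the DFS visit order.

I, Q, H, O, D, E, P, F, K, M, J, C, L, B, G, A, N

Visit I
I → Q
Q → H
H → O
O → D
D → E
E → P
P → F
F → K
K → M
M → J
J → C
C → L
K → B
B → G
B → A
A → N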